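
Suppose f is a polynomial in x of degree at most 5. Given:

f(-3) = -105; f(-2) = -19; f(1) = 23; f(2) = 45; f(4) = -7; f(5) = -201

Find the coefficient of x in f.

Write f(x) = ax^5 + bx^4 + cx³ + dx² + ex + p; the 6 given values yield a linear system in the 6 coefficients.
Solving, the leading coefficient vanishes, and f(x) = -x^4 + 2x³ + 5x² + 8x + 9.
The coefficient of x is 8.

8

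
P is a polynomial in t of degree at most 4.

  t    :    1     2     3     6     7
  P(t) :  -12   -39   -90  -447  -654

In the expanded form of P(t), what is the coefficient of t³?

-1

Write P(t) = at^4 + bt³ + ct² + dt + e; the 5 given values yield a linear system in the 5 coefficients.
Solving, the leading coefficient vanishes, and P(t) = -t³ - 6t² - 2t - 3.
The coefficient of t³ is -1.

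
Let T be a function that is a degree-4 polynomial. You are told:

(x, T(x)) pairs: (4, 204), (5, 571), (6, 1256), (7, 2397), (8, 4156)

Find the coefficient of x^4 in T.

Write T(x) = ax^4 + bx³ + cx² + dx + e; the 5 given values yield a linear system in the 5 coefficients.
Solving, T(x) = x^4 + x³ - 7x² - 4.
The coefficient of x^4 is 1.

1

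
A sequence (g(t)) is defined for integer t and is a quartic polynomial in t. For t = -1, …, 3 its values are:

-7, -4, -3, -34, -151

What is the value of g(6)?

-1918

Write g(t) = at^4 + bt³ + ct² + dt + e; the 5 given values yield a linear system in the 5 coefficients.
Solving, g(t) = -t^4 - 3t³ + 5t - 4.
Then g(6) = -1918.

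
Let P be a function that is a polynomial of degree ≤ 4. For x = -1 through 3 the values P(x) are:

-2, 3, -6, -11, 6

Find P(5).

178

Write P(x) = ax^4 + bx³ + cx² + dx + e; the 5 given values yield a linear system in the 5 coefficients.
Solving, the leading coefficient vanishes, and P(x) = 3x³ - 7x² - 5x + 3.
Then P(5) = 178.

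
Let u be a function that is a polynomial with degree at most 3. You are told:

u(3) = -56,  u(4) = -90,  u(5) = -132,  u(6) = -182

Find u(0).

-2

First differences: -34, -42, -50. Second differences: -8, -8.
Level-2 differences are constant, so u has degree 2.
Fitting a degree-2 polynomial gives u(n) = -4n² - 6n - 2.
Then u(0) = -2.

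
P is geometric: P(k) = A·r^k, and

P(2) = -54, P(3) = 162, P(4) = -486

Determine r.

Consecutive ratio: 162/(-54) = -3, and -486/162 = -3, so r = -3.
Then A·(-3)^2 = -54 gives A = -6, and P(k) = -6·(-3)^k.

-3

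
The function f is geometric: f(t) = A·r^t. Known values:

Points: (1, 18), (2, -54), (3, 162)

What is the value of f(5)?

Consecutive ratio: -54/18 = -3, and 162/(-54) = -3, so r = -3.
Then A·(-3)^1 = 18 gives A = -6, and f(t) = -6·(-3)^t.
f(5) = -6·(-3)^5 = 1458.

1458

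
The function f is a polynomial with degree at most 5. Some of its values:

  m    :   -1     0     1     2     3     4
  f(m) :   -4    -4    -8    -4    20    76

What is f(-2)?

First differences: 0, -4, 4, 24, 56. Second differences: -4, 8, 20, 32. Third differences: 12, 12, 12.
Level-3 differences are constant, so f has degree 3.
Fitting a degree-3 polynomial gives f(m) = 2m³ - 2m² - 4m - 4.
Then f(-2) = -20.

-20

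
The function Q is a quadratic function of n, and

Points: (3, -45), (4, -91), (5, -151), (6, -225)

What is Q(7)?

-313

Write Q(n) = an² + bn + c; the 4 given values yield a linear system in the 3 coefficients.
Solving, Q(n) = -7n² + 3n + 9.
Then Q(7) = -313.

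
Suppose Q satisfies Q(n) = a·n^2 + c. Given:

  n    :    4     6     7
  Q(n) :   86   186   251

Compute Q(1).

11

From Q(4) = 86 and Q(6) = 186: 16a + c = 86 and 36a + c = 186.
Subtracting: 20a = 100, so a = 5; then c = 86 − 5·16 = 6.
So Q(n) = 5n² + 6, and Q(1) = 11.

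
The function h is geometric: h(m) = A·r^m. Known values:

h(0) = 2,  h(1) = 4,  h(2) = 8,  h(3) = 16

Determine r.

Consecutive ratio: 4/2 = 2, and 8/4 = 2, so r = 2.
Then A·2^0 = 2 gives A = 2, and h(m) = 2·2^m.

2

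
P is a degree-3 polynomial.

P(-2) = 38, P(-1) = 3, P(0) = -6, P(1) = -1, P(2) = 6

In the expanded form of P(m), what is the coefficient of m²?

First differences: -35, -9, 5, 7. Second differences: 26, 14, 2. Third differences: -12, -12.
Level-3 differences are constant, so P has degree 3.
Fitting a degree-3 polynomial gives P(m) = -2m³ + 7m² - 6.
The coefficient of m² is 7.

7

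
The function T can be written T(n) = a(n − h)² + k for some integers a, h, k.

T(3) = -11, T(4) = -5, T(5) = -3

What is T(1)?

-35

First differences 6, 2; second difference -4 = 2a, so a = -2.
Expanding, the n-coefficient is −2ah = 4h; matching it to the data gives h = 5, and then k = -3.
So T(n) = -2(n − 5)² − 3.
T(1) = -2·(-4)² − 3 = -35.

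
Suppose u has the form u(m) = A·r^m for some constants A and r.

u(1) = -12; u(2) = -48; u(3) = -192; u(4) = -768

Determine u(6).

Consecutive ratio: -48/(-12) = 4, and -192/(-48) = 4, so r = 4.
Then A·4^1 = -12 gives A = -3, and u(m) = -3·4^m.
u(6) = -3·4^6 = -12288.

-12288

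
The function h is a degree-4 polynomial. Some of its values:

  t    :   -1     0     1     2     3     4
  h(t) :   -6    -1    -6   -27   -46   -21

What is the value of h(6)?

449

First differences: 5, -5, -21, -19, 25. Second differences: -10, -16, 2, 44. Third differences: -6, 18, 42. Fourth differences: 24, 24.
Level-4 differences are constant, so h has degree 4.
Fitting a degree-4 polynomial gives h(t) = t^4 - 3t³ - 6t² + 3t - 1.
Then h(6) = 449.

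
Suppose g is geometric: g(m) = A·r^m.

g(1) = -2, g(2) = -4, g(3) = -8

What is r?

2

Consecutive ratio: -4/(-2) = 2, and -8/(-4) = 2, so r = 2.
Then A·2^1 = -2 gives A = -1, and g(m) = -1·2^m.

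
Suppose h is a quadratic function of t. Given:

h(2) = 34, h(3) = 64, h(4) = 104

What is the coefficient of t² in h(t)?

Write h(t) = at² + bt + c; the 3 given values yield a linear system in the 3 coefficients.
Solving, h(t) = 5t² + 5t + 4.
The coefficient of t² is 5.

5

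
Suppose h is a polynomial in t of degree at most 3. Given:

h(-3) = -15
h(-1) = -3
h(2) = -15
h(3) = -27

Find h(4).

Write h(t) = at³ + bt² + ct + d; the 4 given values yield a linear system in the 4 coefficients.
Solving, the leading coefficient vanishes, and h(t) = -2t² - 2t - 3.
Then h(4) = -43.

-43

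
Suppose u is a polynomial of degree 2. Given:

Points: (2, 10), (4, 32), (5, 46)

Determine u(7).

Write u(n) = an² + bn + c; the 3 given values yield a linear system in the 3 coefficients.
Solving, u(n) = n² + 5n - 4.
Then u(7) = 80.

80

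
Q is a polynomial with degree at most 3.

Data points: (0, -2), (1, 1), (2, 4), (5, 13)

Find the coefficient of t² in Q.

0

Write Q(t) = at³ + bt² + ct + d; the 4 given values yield a linear system in the 4 coefficients.
Solving, the top 2 coefficients vanish, and Q(t) = 3t - 2.
The coefficient of t² is 0.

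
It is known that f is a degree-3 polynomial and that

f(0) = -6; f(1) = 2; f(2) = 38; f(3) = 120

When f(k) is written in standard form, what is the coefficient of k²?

Write f(k) = ak³ + bk² + ck + d; the 4 given values yield a linear system in the 4 coefficients.
Solving, f(k) = 3k³ + 5k² - 6.
The coefficient of k² is 5.

5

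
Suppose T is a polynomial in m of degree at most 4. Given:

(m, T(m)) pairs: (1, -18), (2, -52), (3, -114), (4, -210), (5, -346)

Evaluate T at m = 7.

-762

First differences: -34, -62, -96, -136. Second differences: -28, -34, -40. Third differences: -6, -6.
Level-3 differences are constant, so T has degree 3.
Fitting a degree-3 polynomial gives T(m) = -m³ - 8m² - 3m - 6.
Then T(7) = -762.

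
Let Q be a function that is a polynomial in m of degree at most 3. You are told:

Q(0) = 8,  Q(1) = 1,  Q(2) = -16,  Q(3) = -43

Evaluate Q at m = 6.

-184

First differences: -7, -17, -27. Second differences: -10, -10.
Level-2 differences are constant, so Q has degree 2.
Fitting a degree-2 polynomial gives Q(m) = -5m² - 2m + 8.
Then Q(6) = -184.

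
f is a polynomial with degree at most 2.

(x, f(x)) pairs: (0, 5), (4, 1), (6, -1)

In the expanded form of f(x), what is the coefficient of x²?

Write f(x) = ax² + bx + c; the 3 given values yield a linear system in the 3 coefficients.
Solving, the leading coefficient vanishes, and f(x) = -x + 5.
The coefficient of x² is 0.

0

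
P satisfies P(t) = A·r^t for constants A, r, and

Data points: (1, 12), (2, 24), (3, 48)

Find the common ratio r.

Consecutive ratio: 24/12 = 2, and 48/24 = 2, so r = 2.
Then A·2^1 = 12 gives A = 6, and P(t) = 6·2^t.

2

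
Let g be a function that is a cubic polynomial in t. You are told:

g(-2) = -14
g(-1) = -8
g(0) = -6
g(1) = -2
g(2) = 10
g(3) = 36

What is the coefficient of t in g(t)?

First differences: 6, 2, 4, 12, 26. Second differences: -4, 2, 8, 14. Third differences: 6, 6, 6.
Level-3 differences are constant, so g has degree 3.
Fitting a degree-3 polynomial gives g(t) = t³ + t² + 2t - 6.
The coefficient of t is 2.

2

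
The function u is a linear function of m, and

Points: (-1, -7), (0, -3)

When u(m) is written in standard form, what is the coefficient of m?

Write u(m) = am + b; the 2 given values yield a linear system in the 2 coefficients.
Solving, u(m) = 4m - 3.
The coefficient of m is 4.

4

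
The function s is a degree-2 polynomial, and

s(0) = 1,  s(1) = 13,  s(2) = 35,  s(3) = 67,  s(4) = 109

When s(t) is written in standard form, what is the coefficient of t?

Write s(t) = at² + bt + c; the 5 given values yield a linear system in the 3 coefficients.
Solving, s(t) = 5t² + 7t + 1.
The coefficient of t is 7.

7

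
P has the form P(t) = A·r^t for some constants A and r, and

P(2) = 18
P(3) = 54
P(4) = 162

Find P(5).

486

Consecutive ratio: 54/18 = 3, and 162/54 = 3, so r = 3.
Then A·3^2 = 18 gives A = 2, and P(t) = 2·3^t.
P(5) = 2·3^5 = 486.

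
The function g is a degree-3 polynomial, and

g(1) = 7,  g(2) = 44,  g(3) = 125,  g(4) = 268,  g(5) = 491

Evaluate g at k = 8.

1820

Write g(k) = ak³ + bk² + ck + d; the 5 given values yield a linear system in the 4 coefficients.
Solving, g(k) = 3k³ + 4k² + 4k - 4.
Then g(8) = 1820.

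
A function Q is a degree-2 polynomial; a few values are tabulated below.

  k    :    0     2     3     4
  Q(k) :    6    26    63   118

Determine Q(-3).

111

Write Q(k) = ak² + bk + c; the 4 given values yield a linear system in the 3 coefficients.
Solving, Q(k) = 9k² - 8k + 6.
Then Q(-3) = 111.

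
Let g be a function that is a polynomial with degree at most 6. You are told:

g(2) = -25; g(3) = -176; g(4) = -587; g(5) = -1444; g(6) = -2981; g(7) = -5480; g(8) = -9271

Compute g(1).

4

First differences: -151, -411, -857, -1537, -2499, -3791. Second differences: -260, -446, -680, -962, -1292. Third differences: -186, -234, -282, -330. Fourth differences: -48, -48, -48.
Level-4 differences are constant, so g has degree 4.
Fitting a degree-4 polynomial gives g(n) = -2n^4 - 3n³ + 7n² + n + 1.
Then g(1) = 4.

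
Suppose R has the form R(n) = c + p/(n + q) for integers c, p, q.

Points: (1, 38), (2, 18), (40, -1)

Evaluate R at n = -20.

(R(n) − c)(n + q) = p for each data point; the three points give a linear system in c and q, then p follows.
Solving: c = -2, q = 0, p = 40, so R(n) = -2 + 40/(n + 0).
Then R(-20) = -2 + 40/(-20) = -4.

-4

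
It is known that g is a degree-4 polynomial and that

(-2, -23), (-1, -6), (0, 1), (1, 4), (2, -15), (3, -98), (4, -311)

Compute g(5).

-744

Write g(x) = ax^4 + bx³ + cx² + dx + e; the 7 given values yield a linear system in the 5 coefficients.
Solving, g(x) = -x^4 - x³ - x² + 6x + 1.
Then g(5) = -744.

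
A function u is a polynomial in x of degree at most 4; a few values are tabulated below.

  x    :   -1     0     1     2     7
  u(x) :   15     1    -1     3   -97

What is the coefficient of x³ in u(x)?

-1

Write u(x) = ax^4 + bx³ + cx² + dx + e; the 5 given values yield a linear system in the 5 coefficients.
Solving, the leading coefficient vanishes, and u(x) = -x³ + 6x² - 7x + 1.
The coefficient of x³ is -1.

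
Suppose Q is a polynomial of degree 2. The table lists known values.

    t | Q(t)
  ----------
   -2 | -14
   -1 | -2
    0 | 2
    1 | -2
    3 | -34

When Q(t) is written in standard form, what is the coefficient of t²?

Write Q(t) = at² + bt + c; the 5 given values yield a linear system in the 3 coefficients.
Solving, Q(t) = -4t² + 2.
The coefficient of t² is -4.

-4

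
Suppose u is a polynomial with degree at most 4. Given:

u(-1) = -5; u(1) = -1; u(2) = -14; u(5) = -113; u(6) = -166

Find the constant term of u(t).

Write u(t) = at^4 + bt³ + ct² + dt + e; the 5 given values yield a linear system in the 5 coefficients.
Solving, the top 2 coefficients vanish, and u(t) = -5t² + 2t + 2.
The constant term is u(0) = 2.

2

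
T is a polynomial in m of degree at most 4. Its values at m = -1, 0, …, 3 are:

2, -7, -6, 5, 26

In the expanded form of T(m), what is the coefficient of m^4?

Write T(m) = am^4 + bm³ + cm² + dm + e; the 5 given values yield a linear system in the 5 coefficients.
Solving, the top 2 coefficients vanish, and T(m) = 5m² - 4m - 7.
The coefficient of m^4 is 0.

0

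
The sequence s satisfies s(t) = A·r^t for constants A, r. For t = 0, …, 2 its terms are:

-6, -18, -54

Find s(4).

Consecutive ratio: -18/(-6) = 3, and -54/(-18) = 3, so r = 3.
Then A·3^0 = -6 gives A = -6, and s(t) = -6·3^t.
s(4) = -6·3^4 = -486.

-486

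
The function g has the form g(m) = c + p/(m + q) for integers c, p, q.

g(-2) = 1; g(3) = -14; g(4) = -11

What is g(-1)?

4

(g(m) − c)(m + q) = p for each data point; the three points give a linear system in c and q, then p follows.
Solving: c = -5, q = -1, p = -18, so g(m) = -5 − 18/(m − 1).
Then g(-1) = -5 − 18/(-2) = 4.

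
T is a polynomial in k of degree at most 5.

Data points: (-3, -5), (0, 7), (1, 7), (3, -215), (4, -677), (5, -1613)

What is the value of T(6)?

-3263

Write T(k) = ak^5 + bk^4 + ck³ + dk² + ek + p; the 6 given values yield a linear system in the 6 coefficients.
Solving, the leading coefficient vanishes, and T(k) = -2k^4 - 4k³ + 5k² + k + 7.
Then T(6) = -3263.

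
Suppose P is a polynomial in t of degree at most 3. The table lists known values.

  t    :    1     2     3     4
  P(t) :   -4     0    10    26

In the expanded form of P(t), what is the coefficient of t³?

0

Write P(t) = at³ + bt² + ct + d; the 4 given values yield a linear system in the 4 coefficients.
Solving, the leading coefficient vanishes, and P(t) = 3t² - 5t - 2.
The coefficient of t³ is 0.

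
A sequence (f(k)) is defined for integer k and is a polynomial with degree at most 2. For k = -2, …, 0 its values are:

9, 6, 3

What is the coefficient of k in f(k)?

-3

First differences: -3, -3.
Level-1 differences are constant, so f has degree 1.
Fitting a degree-1 polynomial gives f(k) = -3k + 3.
The coefficient of k is -3.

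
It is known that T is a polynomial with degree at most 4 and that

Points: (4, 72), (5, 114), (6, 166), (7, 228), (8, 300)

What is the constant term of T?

First differences: 42, 52, 62, 72. Second differences: 10, 10, 10.
Level-2 differences are constant, so T has degree 2.
Fitting a degree-2 polynomial gives T(t) = 5t² - 3t + 4.
The constant term is T(0) = 4.

4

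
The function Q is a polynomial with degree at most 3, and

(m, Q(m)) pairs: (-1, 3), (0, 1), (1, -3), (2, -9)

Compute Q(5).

Write Q(m) = am³ + bm² + cm + d; the 4 given values yield a linear system in the 4 coefficients.
Solving, the leading coefficient vanishes, and Q(m) = -m² - 3m + 1.
Then Q(5) = -39.

-39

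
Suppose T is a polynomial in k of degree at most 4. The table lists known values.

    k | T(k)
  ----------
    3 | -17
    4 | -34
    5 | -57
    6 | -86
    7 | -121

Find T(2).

-6

First differences: -17, -23, -29, -35. Second differences: -6, -6, -6.
Level-2 differences are constant, so T has degree 2.
Fitting a degree-2 polynomial gives T(k) = -3k² + 4k - 2.
Then T(2) = -6.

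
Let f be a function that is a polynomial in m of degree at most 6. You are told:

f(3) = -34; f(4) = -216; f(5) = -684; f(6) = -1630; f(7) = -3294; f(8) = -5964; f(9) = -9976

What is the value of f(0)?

First differences: -182, -468, -946, -1664, -2670, -4012. Second differences: -286, -478, -718, -1006, -1342. Third differences: -192, -240, -288, -336. Fourth differences: -48, -48, -48.
Level-4 differences are constant, so f has degree 4.
Fitting a degree-4 polynomial gives f(m) = -2m^4 + 4m³ + 3m² - m - 4.
Then f(0) = -4.

-4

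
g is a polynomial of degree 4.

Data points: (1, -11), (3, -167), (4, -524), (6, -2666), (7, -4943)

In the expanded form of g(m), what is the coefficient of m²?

Write g(m) = am^4 + bm³ + cm² + dm + e; the 5 given values yield a linear system in the 5 coefficients.
Solving, g(m) = -2m^4 - m³ + 5m² - 5m - 8.
The coefficient of m² is 5.

5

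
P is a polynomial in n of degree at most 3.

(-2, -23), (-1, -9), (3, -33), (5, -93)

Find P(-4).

-75

Write P(n) = an³ + bn² + cn + d; the 4 given values yield a linear system in the 4 coefficients.
Solving, the leading coefficient vanishes, and P(n) = -4n² + 2n - 3.
Then P(-4) = -75.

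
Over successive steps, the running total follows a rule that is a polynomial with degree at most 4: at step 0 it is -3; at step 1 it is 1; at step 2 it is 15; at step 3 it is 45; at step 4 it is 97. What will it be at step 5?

177

Write the value at n as u(n).
First differences: 4, 14, 30, 52. Second differences: 10, 16, 22. Third differences: 6, 6.
Level-3 differences are constant, so u has degree 3.
Fitting a degree-3 polynomial gives u(n) = n³ + 2n² + n - 3.
Then u(5) = 177.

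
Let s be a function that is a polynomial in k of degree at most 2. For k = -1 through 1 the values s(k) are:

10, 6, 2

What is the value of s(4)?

-10

First differences: -4, -4.
Level-1 differences are constant, so s has degree 1.
Fitting a degree-1 polynomial gives s(k) = -4k + 6.
Then s(4) = -10.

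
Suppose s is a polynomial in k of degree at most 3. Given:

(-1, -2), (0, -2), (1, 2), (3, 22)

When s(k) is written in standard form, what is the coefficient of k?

2

Write s(k) = ak³ + bk² + ck + d; the 4 given values yield a linear system in the 4 coefficients.
Solving, the leading coefficient vanishes, and s(k) = 2k² + 2k - 2.
The coefficient of k is 2.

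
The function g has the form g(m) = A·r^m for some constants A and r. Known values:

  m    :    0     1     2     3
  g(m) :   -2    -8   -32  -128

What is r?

Consecutive ratio: -8/(-2) = 4, and -32/(-8) = 4, so r = 4.
Then A·4^0 = -2 gives A = -2, and g(m) = -2·4^m.

4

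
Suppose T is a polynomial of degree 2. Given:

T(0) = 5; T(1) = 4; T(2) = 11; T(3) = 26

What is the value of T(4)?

49

First differences: -1, 7, 15. Second differences: 8, 8.
Level-2 differences are constant, so T has degree 2.
Extending the table by one column gives the next first difference 23, so T(4) = 26 + 23 = 49.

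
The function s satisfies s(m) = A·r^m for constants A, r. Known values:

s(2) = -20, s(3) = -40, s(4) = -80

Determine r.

2

Consecutive ratio: -40/(-20) = 2, and -80/(-40) = 2, so r = 2.
Then A·2^2 = -20 gives A = -5, and s(m) = -5·2^m.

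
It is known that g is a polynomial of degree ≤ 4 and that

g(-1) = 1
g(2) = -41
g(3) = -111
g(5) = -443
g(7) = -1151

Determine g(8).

-1691

Write g(m) = am^4 + bm³ + cm² + dm + e; the 5 given values yield a linear system in the 5 coefficients.
Solving, the leading coefficient vanishes, and g(m) = -3m³ - 2m² - 3m - 3.
Then g(8) = -1691.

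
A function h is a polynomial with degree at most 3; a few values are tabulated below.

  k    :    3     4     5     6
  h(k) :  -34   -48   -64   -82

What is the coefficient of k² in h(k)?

-1

First differences: -14, -16, -18. Second differences: -2, -2.
Level-2 differences are constant, so h has degree 2.
Fitting a degree-2 polynomial gives h(k) = -k² - 7k - 4.
The coefficient of k² is -1.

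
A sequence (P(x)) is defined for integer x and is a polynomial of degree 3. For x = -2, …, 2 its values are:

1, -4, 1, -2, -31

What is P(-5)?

First differences: -5, 5, -3, -29. Second differences: 10, -8, -26. Third differences: -18, -18.
Level-3 differences are constant, so P has degree 3.
Fitting a degree-3 polynomial gives P(x) = -3x³ - 4x² + 4x + 1.
Then P(-5) = 256.

256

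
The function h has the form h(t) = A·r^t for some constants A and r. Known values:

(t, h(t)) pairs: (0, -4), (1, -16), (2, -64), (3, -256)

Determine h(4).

Consecutive ratio: -16/(-4) = 4, and -64/(-16) = 4, so r = 4.
Then A·4^0 = -4 gives A = -4, and h(t) = -4·4^t.
h(4) = -4·4^4 = -1024.

-1024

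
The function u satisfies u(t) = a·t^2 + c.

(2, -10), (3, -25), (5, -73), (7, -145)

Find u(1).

-1

From u(2) = -10 and u(3) = -25: 4a + c = -10 and 9a + c = -25.
Subtracting: 5a = -15, so a = -3; then c = -10 − (-3)·4 = 2.
So u(t) = -3t² + 2, and u(1) = -1.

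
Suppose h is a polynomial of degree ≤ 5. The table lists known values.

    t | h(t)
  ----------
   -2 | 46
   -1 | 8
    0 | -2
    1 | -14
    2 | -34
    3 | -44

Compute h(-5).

988

First differences: -38, -10, -12, -20, -10. Second differences: 28, -2, -8, 10. Third differences: -30, -6, 18. Fourth differences: 24, 24.
Level-4 differences are constant, so h has degree 4.
Fitting a degree-4 polynomial gives h(t) = t^4 - 3t³ - 2t² - 8t - 2.
Then h(-5) = 988.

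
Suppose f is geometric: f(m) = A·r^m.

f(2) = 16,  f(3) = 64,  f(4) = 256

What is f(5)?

1024

Consecutive ratio: 64/16 = 4, and 256/64 = 4, so r = 4.
Then A·4^2 = 16 gives A = 1, and f(m) = 1·4^m.
f(5) = 1·4^5 = 1024.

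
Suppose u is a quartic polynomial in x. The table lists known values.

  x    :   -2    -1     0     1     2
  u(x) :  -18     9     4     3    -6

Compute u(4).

-336

Write u(x) = ax^4 + bx³ + cx² + dx + e; the 5 given values yield a linear system in the 5 coefficients.
Solving, u(x) = -2x^4 + 2x³ + 4x² - 5x + 4.
Then u(4) = -336.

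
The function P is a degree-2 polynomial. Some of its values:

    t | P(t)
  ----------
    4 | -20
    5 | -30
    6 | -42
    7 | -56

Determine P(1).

First differences: -10, -12, -14. Second differences: -2, -2.
Level-2 differences are constant, so P has degree 2.
Fitting a degree-2 polynomial gives P(t) = -t² - t.
Then P(1) = -2.

-2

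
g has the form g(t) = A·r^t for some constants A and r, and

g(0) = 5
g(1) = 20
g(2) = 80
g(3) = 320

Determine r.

4

Consecutive ratio: 20/5 = 4, and 80/20 = 4, so r = 4.
Then A·4^0 = 5 gives A = 5, and g(t) = 5·4^t.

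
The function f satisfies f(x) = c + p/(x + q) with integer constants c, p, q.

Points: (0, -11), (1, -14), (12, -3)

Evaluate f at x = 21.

-4

(f(x) − c)(x + q) = p for each data point; the three points give a linear system in c and q, then p follows.
Solving: c = -5, q = -3, p = 18, so f(x) = -5 + 18/(x − 3).
Then f(21) = -5 + 18/18 = -4.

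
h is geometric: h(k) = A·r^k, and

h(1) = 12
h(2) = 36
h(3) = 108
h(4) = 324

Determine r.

Consecutive ratio: 36/12 = 3, and 108/36 = 3, so r = 3.
Then A·3^1 = 12 gives A = 4, and h(k) = 4·3^k.

3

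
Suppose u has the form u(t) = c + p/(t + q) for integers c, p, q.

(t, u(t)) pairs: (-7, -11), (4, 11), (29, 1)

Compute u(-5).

(u(t) − c)(t + q) = p for each data point; the three points give a linear system in c and q, then p follows.
Solving: c = -1, q = 1, p = 60, so u(t) = -1 + 60/(t + 1).
Then u(-5) = -1 + 60/(-4) = -16.

-16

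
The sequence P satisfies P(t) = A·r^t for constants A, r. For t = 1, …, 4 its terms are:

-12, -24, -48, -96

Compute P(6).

Consecutive ratio: -24/(-12) = 2, and -48/(-24) = 2, so r = 2.
Then A·2^1 = -12 gives A = -6, and P(t) = -6·2^t.
P(6) = -6·2^6 = -384.

-384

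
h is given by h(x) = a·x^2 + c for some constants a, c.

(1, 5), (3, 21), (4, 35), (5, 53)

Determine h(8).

131

From h(1) = 5 and h(3) = 21: 1a + c = 5 and 9a + c = 21.
Subtracting: 8a = 16, so a = 2; then c = 5 − 2·1 = 3.
So h(x) = 2x² + 3, and h(8) = 131.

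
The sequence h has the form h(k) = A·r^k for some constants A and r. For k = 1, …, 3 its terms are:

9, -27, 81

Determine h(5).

729

Consecutive ratio: -27/9 = -3, and 81/(-27) = -3, so r = -3.
Then A·(-3)^1 = 9 gives A = -3, and h(k) = -3·(-3)^k.
h(5) = -3·(-3)^5 = 729.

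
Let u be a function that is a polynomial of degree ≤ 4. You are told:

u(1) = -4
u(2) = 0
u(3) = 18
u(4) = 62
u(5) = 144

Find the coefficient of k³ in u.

2

First differences: 4, 18, 44, 82. Second differences: 14, 26, 38. Third differences: 12, 12.
Level-3 differences are constant, so u has degree 3.
Fitting a degree-3 polynomial gives u(k) = 2k³ - 5k² + 5k - 6.
The coefficient of k³ is 2.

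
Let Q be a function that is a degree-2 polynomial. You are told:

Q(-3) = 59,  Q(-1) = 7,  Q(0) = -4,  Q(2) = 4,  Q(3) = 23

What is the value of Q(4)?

52

Write Q(n) = an² + bn + c; the 5 given values yield a linear system in the 3 coefficients.
Solving, Q(n) = 5n² - 6n - 4.
Then Q(4) = 52.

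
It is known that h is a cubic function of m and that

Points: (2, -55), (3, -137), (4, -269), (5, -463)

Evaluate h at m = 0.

Write h(m) = am³ + bm² + cm + d; the 4 given values yield a linear system in the 4 coefficients.
Solving, h(m) = -2m³ - 7m² - 9m + 7.
Then h(0) = 7.

7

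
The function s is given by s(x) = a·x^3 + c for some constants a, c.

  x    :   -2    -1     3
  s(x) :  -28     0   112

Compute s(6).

868

From s(-2) = -28 and s(-1) = 0: -8a + c = -28 and -1a + c = 0.
Subtracting: 7a = 28, so a = 4; then c = -28 − 4·(-8) = 4.
So s(x) = 4x³ + 4, and s(6) = 868.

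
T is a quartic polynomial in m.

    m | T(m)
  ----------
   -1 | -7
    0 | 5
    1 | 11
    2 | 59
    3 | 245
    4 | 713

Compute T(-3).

-1

First differences: 12, 6, 48, 186, 468. Second differences: -6, 42, 138, 282. Third differences: 48, 96, 144. Fourth differences: 48, 48.
Level-4 differences are constant, so T has degree 4.
Fitting a degree-4 polynomial gives T(m) = 2m^4 + 4m³ - 5m² + 5m + 5.
Then T(-3) = -1.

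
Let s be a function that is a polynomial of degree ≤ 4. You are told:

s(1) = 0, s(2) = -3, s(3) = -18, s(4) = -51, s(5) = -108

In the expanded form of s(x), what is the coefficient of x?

4

Write s(x) = ax^4 + bx³ + cx² + dx + e; the 5 given values yield a linear system in the 5 coefficients.
Solving, the leading coefficient vanishes, and s(x) = -x³ + 4x - 3.
The coefficient of x is 4.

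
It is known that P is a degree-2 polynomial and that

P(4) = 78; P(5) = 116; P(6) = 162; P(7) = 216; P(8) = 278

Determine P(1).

12

Write P(k) = ak² + bk + c; the 5 given values yield a linear system in the 3 coefficients.
Solving, P(k) = 4k² + 2k + 6.
Then P(1) = 12.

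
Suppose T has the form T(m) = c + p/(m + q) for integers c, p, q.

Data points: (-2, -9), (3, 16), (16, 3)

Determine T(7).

(T(m) − c)(m + q) = p for each data point; the three points give a linear system in c and q, then p follows.
Solving: c = 1, q = -1, p = 30, so T(m) = 1 + 30/(m − 1).
Then T(7) = 1 + 30/6 = 6.

6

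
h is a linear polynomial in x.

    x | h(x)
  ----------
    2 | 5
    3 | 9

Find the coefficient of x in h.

Write h(x) = ax + b; the 2 given values yield a linear system in the 2 coefficients.
Solving, h(x) = 4x - 3.
The coefficient of x is 4.

4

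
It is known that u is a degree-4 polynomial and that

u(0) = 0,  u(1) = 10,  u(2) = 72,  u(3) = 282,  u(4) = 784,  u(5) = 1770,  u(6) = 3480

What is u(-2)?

First differences: 10, 62, 210, 502, 986, 1710. Second differences: 52, 148, 292, 484, 724. Third differences: 96, 144, 192, 240. Fourth differences: 48, 48, 48.
Level-4 differences are constant, so u has degree 4.
Fitting a degree-4 polynomial gives u(n) = 2n^4 + 4n³ + 4n.
Then u(-2) = -8.

-8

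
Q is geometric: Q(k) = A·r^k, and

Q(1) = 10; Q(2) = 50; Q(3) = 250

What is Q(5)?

Consecutive ratio: 50/10 = 5, and 250/50 = 5, so r = 5.
Then A·5^1 = 10 gives A = 2, and Q(k) = 2·5^k.
Q(5) = 2·5^5 = 6250.

6250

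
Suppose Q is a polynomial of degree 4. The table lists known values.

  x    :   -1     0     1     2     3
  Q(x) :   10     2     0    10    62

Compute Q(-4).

370

Write Q(x) = ax^4 + bx³ + cx² + dx + e; the 5 given values yield a linear system in the 5 coefficients.
Solving, Q(x) = x^4 - x³ + 2x² - 4x + 2.
Then Q(-4) = 370.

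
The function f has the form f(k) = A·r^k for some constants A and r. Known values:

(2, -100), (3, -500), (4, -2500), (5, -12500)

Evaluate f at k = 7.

Consecutive ratio: -500/(-100) = 5, and -2500/(-500) = 5, so r = 5.
Then A·5^2 = -100 gives A = -4, and f(k) = -4·5^k.
f(7) = -4·5^7 = -312500.

-312500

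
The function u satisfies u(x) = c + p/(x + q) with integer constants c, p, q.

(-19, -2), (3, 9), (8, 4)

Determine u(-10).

-4

(u(x) − c)(x + q) = p for each data point; the three points give a linear system in c and q, then p follows.
Solving: c = 0, q = 1, p = 36, so u(x) = 36/(x + 1).
Then u(-10) = 0 + 36/(-9) = -4.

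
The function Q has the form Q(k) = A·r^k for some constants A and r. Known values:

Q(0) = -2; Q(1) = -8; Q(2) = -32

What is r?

4

Consecutive ratio: -8/(-2) = 4, and -32/(-8) = 4, so r = 4.
Then A·4^0 = -2 gives A = -2, and Q(k) = -2·4^k.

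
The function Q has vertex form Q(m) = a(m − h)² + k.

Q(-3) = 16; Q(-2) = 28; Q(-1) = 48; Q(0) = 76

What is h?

-4

First differences 12, 20, 28; second difference 8 = 2a, so a = 4.
Expanding, the m-coefficient is −2ah = -8h; matching it to the data gives h = -4, and then k = 12.
So Q(m) = 4(m + 4)² + 12.
Hence h = -4.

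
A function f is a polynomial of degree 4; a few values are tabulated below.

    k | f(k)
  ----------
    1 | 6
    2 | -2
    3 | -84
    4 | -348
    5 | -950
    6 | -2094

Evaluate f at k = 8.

-7064

Write f(k) = ak^4 + bk³ + ck² + dk + e; the 6 given values yield a linear system in the 5 coefficients.
Solving, f(k) = -2k^4 + 2k³ + k² + 5k.
Then f(8) = -7064.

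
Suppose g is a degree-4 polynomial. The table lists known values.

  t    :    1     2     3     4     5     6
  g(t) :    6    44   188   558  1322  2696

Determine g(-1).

8

First differences: 38, 144, 370, 764, 1374. Second differences: 106, 226, 394, 610. Third differences: 120, 168, 216. Fourth differences: 48, 48.
Level-4 differences are constant, so g has degree 4.
Fitting a degree-4 polynomial gives g(t) = 2t^4 + 3t² - t + 2.
Then g(-1) = 8.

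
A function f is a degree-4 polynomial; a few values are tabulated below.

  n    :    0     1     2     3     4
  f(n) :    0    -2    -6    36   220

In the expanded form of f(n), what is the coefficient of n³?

-4

Write f(n) = an^4 + bn³ + cn² + dn + e; the 5 given values yield a linear system in the 5 coefficients.
Solving, f(n) = 2n^4 - 4n³ - 3n² + 3n.
The coefficient of n³ is -4.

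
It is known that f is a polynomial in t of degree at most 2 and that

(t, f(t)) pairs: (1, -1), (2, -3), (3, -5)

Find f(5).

First differences: -2, -2.
Level-1 differences are constant, so f has degree 1.
Fitting a degree-1 polynomial gives f(t) = -2t + 1.
Then f(5) = -9.

-9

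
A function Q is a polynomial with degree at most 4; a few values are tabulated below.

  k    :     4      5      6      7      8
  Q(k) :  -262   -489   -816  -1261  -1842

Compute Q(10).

-3484

Write Q(k) = ak^4 + bk³ + ck² + dk + e; the 5 given values yield a linear system in the 5 coefficients.
Solving, the leading coefficient vanishes, and Q(k) = -3k³ - 5k² + k + 6.
Then Q(10) = -3484.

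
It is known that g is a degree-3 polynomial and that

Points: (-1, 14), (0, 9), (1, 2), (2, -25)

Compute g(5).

Write g(n) = an³ + bn² + cn + d; the 4 given values yield a linear system in the 4 coefficients.
Solving, g(n) = -3n³ - n² - 3n + 9.
Then g(5) = -406.

-406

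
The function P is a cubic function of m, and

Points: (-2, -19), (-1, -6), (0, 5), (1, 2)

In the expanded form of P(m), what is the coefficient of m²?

-7

Write P(m) = am³ + bm² + cm + d; the 4 given values yield a linear system in the 4 coefficients.
Solving, P(m) = -2m³ - 7m² + 6m + 5.
The coefficient of m² is -7.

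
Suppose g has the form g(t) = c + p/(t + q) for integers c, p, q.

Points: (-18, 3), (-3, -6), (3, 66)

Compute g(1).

-54

(g(t) − c)(t + q) = p for each data point; the three points give a linear system in c and q, then p follows.
Solving: c = 6, q = -2, p = 60, so g(t) = 6 + 60/(t − 2).
Then g(1) = 6 + 60/(-1) = -54.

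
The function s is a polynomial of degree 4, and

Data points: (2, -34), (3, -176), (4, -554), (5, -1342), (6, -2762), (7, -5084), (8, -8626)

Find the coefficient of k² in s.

1

First differences: -142, -378, -788, -1420, -2322, -3542. Second differences: -236, -410, -632, -902, -1220. Third differences: -174, -222, -270, -318. Fourth differences: -48, -48, -48.
Level-4 differences are constant, so s has degree 4.
Fitting a degree-4 polynomial gives s(k) = -2k^4 - k³ + k² + 2k - 2.
The coefficient of k² is 1.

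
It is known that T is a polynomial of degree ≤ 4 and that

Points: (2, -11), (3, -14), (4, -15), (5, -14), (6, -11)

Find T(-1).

Write T(m) = am^4 + bm³ + cm² + dm + e; the 5 given values yield a linear system in the 5 coefficients.
Solving, the top 2 coefficients vanish, and T(m) = m² - 8m + 1.
Then T(-1) = 10.

10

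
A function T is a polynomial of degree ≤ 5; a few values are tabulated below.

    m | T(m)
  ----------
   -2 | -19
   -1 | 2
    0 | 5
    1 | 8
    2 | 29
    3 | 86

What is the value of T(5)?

Write T(m) = am^5 + bm^4 + cm³ + dm² + em + p; the 6 given values yield a linear system in the 6 coefficients.
Solving, the top 2 coefficients vanish, and T(m) = 3m³ + 5.
Then T(5) = 380.

380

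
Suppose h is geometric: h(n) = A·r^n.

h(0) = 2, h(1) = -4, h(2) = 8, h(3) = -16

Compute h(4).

Consecutive ratio: -4/2 = -2, and 8/(-4) = -2, so r = -2.
Then A·(-2)^0 = 2 gives A = 2, and h(n) = 2·(-2)^n.
h(4) = 2·(-2)^4 = 32.

32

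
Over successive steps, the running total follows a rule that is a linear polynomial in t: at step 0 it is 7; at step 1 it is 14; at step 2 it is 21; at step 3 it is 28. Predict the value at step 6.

Write the value at t as Q(t).
Write Q(t) = at + b; the 4 given values yield a linear system in the 2 coefficients.
Solving, Q(t) = 7t + 7.
Then Q(6) = 49.

49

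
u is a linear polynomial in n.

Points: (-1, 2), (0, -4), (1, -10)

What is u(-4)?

First differences: -6, -6.
Level-1 differences are constant, so u has degree 1.
Fitting a degree-1 polynomial gives u(n) = -6n - 4.
Then u(-4) = 20.

20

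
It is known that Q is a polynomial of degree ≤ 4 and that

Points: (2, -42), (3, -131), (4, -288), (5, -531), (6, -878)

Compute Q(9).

First differences: -89, -157, -243, -347. Second differences: -68, -86, -104. Third differences: -18, -18.
Level-3 differences are constant, so Q has degree 3.
Fitting a degree-3 polynomial gives Q(n) = -3n³ - 7n² + 3n + 4.
Then Q(9) = -2723.

-2723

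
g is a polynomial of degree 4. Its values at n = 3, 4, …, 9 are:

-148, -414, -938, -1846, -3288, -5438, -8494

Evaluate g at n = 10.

-12678

First differences: -266, -524, -908, -1442, -2150, -3056. Second differences: -258, -384, -534, -708, -906. Third differences: -126, -150, -174, -198. Fourth differences: -24, -24, -24.
Level-4 differences are constant, so g has degree 4.
Fitting a degree-4 polynomial gives g(n) = -n^4 - 3n³ + 4n² - 8n + 2.
Then g(10) = -12678.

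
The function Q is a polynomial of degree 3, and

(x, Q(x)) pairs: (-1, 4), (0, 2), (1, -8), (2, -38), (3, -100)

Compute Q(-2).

10

First differences: -2, -10, -30, -62. Second differences: -8, -20, -32. Third differences: -12, -12.
Level-3 differences are constant, so Q has degree 3.
Fitting a degree-3 polynomial gives Q(x) = -2x³ - 4x² - 4x + 2.
Then Q(-2) = 10.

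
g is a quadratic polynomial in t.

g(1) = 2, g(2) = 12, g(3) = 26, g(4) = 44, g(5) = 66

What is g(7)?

122

First differences: 10, 14, 18, 22. Second differences: 4, 4, 4.
Level-2 differences are constant, so g has degree 2.
Fitting a degree-2 polynomial gives g(t) = 2t² + 4t - 4.
Then g(7) = 122.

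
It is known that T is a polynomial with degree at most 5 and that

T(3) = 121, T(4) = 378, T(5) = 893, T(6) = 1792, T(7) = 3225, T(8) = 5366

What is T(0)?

-2

First differences: 257, 515, 899, 1433, 2141. Second differences: 258, 384, 534, 708. Third differences: 126, 150, 174. Fourth differences: 24, 24.
Level-4 differences are constant, so T has degree 4.
Fitting a degree-4 polynomial gives T(k) = k^4 + 3k³ - 4k² - k - 2.
Then T(0) = -2.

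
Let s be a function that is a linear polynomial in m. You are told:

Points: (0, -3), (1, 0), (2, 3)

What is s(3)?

6

First differences: 3, 3.
Level-1 differences are constant, so s has degree 1.
Fitting a degree-1 polynomial gives s(m) = 3m - 3.
Then s(3) = 6.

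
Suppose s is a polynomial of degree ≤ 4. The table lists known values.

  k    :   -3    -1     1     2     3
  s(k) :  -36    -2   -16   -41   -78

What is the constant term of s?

-3

Write s(k) = ak^4 + bk³ + ck² + dk + e; the 5 given values yield a linear system in the 5 coefficients.
Solving, the top 2 coefficients vanish, and s(k) = -6k² - 7k - 3.
The constant term is s(0) = -3.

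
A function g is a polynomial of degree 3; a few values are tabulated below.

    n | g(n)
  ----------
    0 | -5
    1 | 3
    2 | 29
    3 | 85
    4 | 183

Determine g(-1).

-7

First differences: 8, 26, 56, 98. Second differences: 18, 30, 42. Third differences: 12, 12.
Level-3 differences are constant, so g has degree 3.
Fitting a degree-3 polynomial gives g(n) = 2n³ + 3n² + 3n - 5.
Then g(-1) = -7.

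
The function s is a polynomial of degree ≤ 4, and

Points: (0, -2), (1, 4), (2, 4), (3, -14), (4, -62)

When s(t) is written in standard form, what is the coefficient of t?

5

First differences: 6, 0, -18, -48. Second differences: -6, -18, -30. Third differences: -12, -12.
Level-3 differences are constant, so s has degree 3.
Fitting a degree-3 polynomial gives s(t) = -2t³ + 3t² + 5t - 2.
The coefficient of t is 5.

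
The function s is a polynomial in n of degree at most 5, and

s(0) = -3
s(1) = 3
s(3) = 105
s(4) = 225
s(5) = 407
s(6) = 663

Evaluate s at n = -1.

5

Write s(n) = an^5 + bn^4 + cn³ + dn² + en + p; the 6 given values yield a linear system in the 6 coefficients.
Solving, the top 2 coefficients vanish, and s(n) = 2n³ + 7n² - 3n - 3.
Then s(-1) = 5.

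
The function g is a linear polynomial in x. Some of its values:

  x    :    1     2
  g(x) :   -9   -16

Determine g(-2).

Write g(x) = ax + b; the 2 given values yield a linear system in the 2 coefficients.
Solving, g(x) = -7x - 2.
Then g(-2) = 12.

12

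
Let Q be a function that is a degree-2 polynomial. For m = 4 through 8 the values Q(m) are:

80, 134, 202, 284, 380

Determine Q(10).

First differences: 54, 68, 82, 96. Second differences: 14, 14, 14.
Level-2 differences are constant, so Q has degree 2.
Fitting a degree-2 polynomial gives Q(m) = 7m² - 9m + 4.
Then Q(10) = 614.

614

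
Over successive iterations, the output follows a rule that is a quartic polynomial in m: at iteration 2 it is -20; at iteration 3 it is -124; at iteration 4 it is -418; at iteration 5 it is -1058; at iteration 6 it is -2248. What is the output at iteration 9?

-11878

Write the value at m as T(m).
Write T(m) = am^4 + bm³ + cm² + dm + e; the 5 given values yield a linear system in the 5 coefficients.
Solving, T(m) = -2m^4 + 2m³ - 3m² + 3m + 2.
Then T(9) = -11878.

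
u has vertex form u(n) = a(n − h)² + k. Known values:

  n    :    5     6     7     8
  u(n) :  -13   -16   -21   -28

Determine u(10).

-48

First differences -3, -5, -7; second difference -2 = 2a, so a = -1.
Expanding, the n-coefficient is −2ah = 2h; matching it to the data gives h = 4, and then k = -12.
So u(n) = -1(n − 4)² − 12.
u(10) = -1·6² − 12 = -48.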